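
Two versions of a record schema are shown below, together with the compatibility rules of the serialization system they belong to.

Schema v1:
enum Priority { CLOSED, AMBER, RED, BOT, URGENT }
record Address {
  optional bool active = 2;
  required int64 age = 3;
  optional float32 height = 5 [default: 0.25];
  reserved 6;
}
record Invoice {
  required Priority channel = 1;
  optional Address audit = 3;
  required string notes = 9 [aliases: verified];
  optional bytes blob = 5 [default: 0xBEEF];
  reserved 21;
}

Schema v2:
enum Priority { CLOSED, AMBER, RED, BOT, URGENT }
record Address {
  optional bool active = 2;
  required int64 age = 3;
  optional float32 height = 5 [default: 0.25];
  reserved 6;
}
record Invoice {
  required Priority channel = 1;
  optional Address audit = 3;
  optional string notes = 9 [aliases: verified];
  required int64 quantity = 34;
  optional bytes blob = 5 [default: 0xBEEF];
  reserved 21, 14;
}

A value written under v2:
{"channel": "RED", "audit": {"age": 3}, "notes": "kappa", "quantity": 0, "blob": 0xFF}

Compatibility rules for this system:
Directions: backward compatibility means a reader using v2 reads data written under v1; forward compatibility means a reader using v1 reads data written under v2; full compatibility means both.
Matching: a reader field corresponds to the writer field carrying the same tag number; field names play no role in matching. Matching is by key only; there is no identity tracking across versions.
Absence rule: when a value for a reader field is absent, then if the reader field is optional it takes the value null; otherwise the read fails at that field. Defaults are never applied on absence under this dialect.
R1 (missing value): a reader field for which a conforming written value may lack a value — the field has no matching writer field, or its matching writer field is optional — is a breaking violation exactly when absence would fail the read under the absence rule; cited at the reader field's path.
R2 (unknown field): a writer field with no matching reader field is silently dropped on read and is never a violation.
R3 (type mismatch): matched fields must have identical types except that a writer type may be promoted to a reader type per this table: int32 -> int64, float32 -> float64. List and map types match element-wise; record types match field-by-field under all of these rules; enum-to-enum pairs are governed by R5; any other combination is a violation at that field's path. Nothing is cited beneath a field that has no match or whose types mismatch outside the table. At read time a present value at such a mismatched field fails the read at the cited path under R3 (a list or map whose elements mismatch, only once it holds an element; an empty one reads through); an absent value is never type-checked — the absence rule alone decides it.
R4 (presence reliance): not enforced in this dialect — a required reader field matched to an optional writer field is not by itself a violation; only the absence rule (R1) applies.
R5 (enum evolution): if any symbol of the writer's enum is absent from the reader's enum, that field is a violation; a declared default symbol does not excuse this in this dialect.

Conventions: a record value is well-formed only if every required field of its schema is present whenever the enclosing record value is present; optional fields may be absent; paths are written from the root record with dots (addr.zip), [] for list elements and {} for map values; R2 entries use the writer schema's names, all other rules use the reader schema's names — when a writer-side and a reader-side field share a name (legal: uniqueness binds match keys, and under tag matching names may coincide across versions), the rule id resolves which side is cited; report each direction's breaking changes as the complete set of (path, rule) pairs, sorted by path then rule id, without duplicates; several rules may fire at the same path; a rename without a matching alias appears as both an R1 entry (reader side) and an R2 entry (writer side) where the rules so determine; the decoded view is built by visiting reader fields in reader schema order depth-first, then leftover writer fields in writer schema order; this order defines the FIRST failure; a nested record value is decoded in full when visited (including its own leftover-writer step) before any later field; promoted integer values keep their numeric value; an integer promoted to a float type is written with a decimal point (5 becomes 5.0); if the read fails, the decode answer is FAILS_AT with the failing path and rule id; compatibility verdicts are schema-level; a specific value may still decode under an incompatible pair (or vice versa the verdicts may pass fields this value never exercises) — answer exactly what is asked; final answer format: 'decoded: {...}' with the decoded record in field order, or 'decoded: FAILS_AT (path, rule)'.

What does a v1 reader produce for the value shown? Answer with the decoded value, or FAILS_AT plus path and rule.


decoded: {"channel": "RED", "audit": {"active": null, "age": 3, "height": null}, "notes": "kappa", "blob": 0xFF}

the writer's type comes first in each Invoice pair
migrating the Invoice value to v1:
  channel := "RED"
  audit.active := null (missing; optional => null)
  audit.age := 3
  audit.height := null (missing; optional => null)
  notes := "kappa"
  blob := 0xFF
  writer quantity: no reader field; dropped
  => decoded: {"channel": "RED", "audit": {"active": null, "age": 3, "height": null}, "notes": "kappa", "blob": 0xFF}
the rest of the Invoice diff is inert for this question:
  added field quantity to record Invoice: required int64, tag 34 (in v2 it sits immediately before blob) -> matters for Invoice compatibility verdicts, not for this value's decode
  field notes in record Invoice: required changed to optional -> matters for Invoice compatibility verdicts, not for this value's decode


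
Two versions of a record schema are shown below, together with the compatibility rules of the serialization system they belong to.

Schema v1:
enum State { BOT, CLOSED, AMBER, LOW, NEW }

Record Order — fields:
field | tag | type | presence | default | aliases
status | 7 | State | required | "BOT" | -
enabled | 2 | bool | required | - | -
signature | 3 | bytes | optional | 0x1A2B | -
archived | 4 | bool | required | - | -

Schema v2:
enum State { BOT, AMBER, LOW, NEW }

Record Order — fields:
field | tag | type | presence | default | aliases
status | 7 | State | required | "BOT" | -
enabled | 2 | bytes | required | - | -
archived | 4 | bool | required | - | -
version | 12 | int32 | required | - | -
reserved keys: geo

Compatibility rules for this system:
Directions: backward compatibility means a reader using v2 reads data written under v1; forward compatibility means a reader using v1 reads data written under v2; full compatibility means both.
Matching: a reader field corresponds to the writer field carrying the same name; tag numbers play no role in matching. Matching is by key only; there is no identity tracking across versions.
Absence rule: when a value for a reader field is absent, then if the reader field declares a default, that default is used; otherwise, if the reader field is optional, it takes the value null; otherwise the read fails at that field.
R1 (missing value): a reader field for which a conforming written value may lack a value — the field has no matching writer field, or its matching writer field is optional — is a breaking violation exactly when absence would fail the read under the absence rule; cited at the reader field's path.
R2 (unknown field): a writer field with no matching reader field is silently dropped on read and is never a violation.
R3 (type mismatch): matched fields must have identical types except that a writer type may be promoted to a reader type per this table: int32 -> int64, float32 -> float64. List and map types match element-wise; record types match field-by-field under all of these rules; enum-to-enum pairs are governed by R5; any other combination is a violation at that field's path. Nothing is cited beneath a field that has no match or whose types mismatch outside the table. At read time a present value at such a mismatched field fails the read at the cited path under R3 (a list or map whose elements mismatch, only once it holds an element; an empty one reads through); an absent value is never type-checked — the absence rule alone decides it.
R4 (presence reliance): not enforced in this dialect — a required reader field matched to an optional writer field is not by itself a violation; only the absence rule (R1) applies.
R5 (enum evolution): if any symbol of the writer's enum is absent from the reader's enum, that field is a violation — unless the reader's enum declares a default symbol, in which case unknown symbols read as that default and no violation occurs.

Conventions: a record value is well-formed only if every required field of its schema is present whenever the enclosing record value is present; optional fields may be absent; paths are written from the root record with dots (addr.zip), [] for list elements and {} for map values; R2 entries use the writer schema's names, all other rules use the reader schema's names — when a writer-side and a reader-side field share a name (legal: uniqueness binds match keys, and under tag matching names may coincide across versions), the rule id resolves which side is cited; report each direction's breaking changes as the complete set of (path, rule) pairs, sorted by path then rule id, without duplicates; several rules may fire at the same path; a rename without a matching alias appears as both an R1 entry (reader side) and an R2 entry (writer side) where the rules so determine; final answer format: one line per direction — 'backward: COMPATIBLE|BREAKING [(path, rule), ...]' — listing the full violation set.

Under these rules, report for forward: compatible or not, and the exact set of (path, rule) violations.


forward: BREAKING [(enabled, R3)]

each type pair in Order: writer, then reader
checking forward for Order: reader v1 against writer v2:
  status: State -> State, writer required; from status
  enabled: bytes -> bool, writer required; from enabled
  signature: no writer-side match
  archived: bool -> bool, writer required; from archived
  leftover writer field: version
  violation R3 at enabled
  => forward verdict for Order: BREAKING, 1 violation(s)
diffs on Order not affecting the asked answer:
  added field version to record Order: required int32, tag 12 (in v2 it sits last) -> affects backward compatibility only, which is not asked
  enum State (field status in record Order): symbol CLOSED removed -> affects backward compatibility only, which is not asked
  removed field signature from record Order -> triggers nothing under Order's printed rules — same verdict


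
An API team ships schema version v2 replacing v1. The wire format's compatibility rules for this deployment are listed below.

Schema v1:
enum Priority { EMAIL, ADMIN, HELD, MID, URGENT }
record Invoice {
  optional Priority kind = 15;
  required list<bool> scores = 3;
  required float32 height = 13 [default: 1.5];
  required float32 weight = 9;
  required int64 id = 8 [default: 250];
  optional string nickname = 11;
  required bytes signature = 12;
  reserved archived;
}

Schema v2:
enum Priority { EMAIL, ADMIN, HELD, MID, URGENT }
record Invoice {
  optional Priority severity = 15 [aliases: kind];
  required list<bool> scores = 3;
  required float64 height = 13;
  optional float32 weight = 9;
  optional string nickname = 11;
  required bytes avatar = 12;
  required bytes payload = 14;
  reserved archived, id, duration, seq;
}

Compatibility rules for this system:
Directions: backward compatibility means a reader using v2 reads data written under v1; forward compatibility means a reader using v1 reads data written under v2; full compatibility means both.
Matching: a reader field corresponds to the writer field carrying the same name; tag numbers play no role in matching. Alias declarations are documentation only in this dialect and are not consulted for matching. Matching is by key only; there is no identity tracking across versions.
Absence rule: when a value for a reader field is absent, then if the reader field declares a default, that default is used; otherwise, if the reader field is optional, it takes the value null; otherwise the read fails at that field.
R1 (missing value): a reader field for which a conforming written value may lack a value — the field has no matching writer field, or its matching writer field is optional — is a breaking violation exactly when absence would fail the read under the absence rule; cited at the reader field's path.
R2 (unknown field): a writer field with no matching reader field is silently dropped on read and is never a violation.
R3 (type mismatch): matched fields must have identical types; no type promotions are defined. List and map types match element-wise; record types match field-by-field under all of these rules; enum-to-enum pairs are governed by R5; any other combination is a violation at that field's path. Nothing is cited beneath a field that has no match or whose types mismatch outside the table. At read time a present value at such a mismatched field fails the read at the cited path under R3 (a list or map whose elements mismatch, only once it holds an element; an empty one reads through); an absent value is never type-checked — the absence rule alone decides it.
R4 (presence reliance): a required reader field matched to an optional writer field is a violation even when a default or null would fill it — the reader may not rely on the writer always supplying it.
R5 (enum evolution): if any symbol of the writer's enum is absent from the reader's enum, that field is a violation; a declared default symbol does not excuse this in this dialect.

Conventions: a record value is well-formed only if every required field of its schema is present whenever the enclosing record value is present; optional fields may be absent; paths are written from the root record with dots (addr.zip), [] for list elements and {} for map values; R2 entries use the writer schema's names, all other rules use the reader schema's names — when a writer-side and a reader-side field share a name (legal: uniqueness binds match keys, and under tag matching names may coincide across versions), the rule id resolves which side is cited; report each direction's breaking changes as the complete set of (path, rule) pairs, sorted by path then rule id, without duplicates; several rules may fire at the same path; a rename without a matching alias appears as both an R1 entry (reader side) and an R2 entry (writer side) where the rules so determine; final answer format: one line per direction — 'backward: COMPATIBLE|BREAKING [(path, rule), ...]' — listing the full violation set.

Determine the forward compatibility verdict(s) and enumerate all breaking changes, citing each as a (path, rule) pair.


forward: BREAKING [(height, R3), (signature, R1), (weight, R1), (weight, R4)]

the writer's type comes first in each Invoice pair
forward pass over Invoice, reader schema v1, writer schema v2:
  kind: no writer-side match
  scores: paired with writer scores (list<bool> -> list<bool>; writer required)
  height: paired with writer height (float64 -> float32; writer required)
  weight: paired with writer weight (float32 -> float32; writer optional)
  id: no writer-side match
  nickname: paired with writer nickname (string -> string; writer optional)
  signature: no writer-side match
  writer severity: unknown to reader
  writer avatar: unknown to reader
  writer payload: unknown to reader
  violation R3 at height
  violation R1 at signature
  violation R1 at weight
  violation R4 at weight
  => 4 violation(s): forward is BREAKING for Invoice
diffs on Invoice not affecting the asked answer:
  added field payload to record Invoice: required bytes, tag 14 (in v2 it sits last) -> its effect on Invoice is confined to the backward direction, not asked
  renamed field kind to severity in record Invoice (alias kind declared on the renamed field) -> triggers nothing under Invoice's printed rules — same verdict
  removed field id from record Invoice (its key "id" joins the reserved list) -> triggers nothing under Invoice's printed rules — same verdict


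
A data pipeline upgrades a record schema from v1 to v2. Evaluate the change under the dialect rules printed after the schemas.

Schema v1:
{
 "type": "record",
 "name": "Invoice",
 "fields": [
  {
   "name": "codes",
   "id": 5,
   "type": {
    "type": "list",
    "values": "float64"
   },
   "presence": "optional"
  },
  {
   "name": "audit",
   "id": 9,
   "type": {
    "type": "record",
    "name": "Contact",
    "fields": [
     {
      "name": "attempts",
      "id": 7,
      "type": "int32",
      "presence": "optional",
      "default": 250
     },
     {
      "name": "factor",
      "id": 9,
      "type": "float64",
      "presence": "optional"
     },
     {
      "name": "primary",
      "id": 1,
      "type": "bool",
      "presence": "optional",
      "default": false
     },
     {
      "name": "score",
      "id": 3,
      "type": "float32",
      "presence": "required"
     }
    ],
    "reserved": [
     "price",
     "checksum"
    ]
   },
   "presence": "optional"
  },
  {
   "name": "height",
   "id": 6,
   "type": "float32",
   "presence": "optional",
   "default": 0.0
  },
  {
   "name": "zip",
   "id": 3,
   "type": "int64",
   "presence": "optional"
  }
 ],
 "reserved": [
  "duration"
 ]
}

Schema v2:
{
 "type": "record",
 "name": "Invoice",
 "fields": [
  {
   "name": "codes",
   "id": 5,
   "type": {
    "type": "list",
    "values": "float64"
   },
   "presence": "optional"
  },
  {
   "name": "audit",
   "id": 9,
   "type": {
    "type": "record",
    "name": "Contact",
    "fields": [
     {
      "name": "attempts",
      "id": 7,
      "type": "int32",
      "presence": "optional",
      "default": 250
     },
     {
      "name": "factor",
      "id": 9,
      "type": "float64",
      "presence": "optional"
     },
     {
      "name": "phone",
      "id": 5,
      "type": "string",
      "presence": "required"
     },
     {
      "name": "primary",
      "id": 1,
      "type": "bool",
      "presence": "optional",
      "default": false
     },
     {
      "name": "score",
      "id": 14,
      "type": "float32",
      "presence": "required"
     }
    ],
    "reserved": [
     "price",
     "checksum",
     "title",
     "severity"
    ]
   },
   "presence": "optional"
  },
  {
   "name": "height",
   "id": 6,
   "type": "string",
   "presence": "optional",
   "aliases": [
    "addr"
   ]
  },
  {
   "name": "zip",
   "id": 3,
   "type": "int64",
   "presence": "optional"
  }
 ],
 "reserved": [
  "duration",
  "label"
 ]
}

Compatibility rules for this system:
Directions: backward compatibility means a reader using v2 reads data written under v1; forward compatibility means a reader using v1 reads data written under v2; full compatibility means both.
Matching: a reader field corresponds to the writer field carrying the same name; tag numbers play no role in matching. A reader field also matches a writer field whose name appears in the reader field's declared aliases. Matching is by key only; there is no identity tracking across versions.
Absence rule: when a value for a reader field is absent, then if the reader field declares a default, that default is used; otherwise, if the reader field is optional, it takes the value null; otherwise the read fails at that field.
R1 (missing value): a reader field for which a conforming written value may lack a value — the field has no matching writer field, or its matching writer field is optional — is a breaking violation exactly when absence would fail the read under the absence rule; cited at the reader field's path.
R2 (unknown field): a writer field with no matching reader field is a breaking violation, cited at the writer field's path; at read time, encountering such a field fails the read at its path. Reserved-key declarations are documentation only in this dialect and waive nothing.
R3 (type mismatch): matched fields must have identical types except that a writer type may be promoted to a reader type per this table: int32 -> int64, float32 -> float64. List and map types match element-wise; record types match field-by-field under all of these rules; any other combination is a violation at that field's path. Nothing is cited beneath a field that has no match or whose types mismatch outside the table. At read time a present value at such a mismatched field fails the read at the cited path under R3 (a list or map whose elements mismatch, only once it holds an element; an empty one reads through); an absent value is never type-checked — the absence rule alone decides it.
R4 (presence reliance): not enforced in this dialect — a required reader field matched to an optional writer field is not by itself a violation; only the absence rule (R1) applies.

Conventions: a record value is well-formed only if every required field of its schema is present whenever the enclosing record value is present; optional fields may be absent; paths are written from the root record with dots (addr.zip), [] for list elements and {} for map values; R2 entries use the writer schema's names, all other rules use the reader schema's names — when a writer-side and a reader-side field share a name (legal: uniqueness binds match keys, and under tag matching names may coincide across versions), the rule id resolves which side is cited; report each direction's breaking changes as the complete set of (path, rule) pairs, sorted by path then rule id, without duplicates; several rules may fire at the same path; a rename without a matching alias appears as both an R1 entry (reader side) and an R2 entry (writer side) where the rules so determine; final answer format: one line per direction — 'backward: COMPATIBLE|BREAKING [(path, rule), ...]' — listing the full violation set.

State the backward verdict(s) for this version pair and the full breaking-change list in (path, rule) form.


each type pair in Invoice: writer, then reader
checking backward for Invoice: reader v2 against writer v1:
  codes: list<float64> -> list<float64>, writer optional; from codes
  audit: Contact -> Contact, writer optional; from audit
  height: float32 -> string, writer optional; from height
  zip: int64 -> int64, writer optional; from zip
  audit.attempts: int32 -> int32, writer optional; from audit.attempts
  audit.factor: float64 -> float64, writer optional; from audit.factor
  audit.phone: no writer match
  audit.primary: bool -> bool, writer optional; from audit.primary
  audit.score: float32 -> float32, writer required; from audit.score
  breaking: (audit.phone, R1)
  breaking: (height, R3)
  => 2 violation(s): backward is BREAKING for Invoice
diffs on Invoice not affecting the asked answer:
  field score in record Contact: tag 3 changed to 14 -> no rule fires on it in Invoice's dialect; the asked verdict holds

backward: BREAKING [(audit.phone, R1), (height, R3)]


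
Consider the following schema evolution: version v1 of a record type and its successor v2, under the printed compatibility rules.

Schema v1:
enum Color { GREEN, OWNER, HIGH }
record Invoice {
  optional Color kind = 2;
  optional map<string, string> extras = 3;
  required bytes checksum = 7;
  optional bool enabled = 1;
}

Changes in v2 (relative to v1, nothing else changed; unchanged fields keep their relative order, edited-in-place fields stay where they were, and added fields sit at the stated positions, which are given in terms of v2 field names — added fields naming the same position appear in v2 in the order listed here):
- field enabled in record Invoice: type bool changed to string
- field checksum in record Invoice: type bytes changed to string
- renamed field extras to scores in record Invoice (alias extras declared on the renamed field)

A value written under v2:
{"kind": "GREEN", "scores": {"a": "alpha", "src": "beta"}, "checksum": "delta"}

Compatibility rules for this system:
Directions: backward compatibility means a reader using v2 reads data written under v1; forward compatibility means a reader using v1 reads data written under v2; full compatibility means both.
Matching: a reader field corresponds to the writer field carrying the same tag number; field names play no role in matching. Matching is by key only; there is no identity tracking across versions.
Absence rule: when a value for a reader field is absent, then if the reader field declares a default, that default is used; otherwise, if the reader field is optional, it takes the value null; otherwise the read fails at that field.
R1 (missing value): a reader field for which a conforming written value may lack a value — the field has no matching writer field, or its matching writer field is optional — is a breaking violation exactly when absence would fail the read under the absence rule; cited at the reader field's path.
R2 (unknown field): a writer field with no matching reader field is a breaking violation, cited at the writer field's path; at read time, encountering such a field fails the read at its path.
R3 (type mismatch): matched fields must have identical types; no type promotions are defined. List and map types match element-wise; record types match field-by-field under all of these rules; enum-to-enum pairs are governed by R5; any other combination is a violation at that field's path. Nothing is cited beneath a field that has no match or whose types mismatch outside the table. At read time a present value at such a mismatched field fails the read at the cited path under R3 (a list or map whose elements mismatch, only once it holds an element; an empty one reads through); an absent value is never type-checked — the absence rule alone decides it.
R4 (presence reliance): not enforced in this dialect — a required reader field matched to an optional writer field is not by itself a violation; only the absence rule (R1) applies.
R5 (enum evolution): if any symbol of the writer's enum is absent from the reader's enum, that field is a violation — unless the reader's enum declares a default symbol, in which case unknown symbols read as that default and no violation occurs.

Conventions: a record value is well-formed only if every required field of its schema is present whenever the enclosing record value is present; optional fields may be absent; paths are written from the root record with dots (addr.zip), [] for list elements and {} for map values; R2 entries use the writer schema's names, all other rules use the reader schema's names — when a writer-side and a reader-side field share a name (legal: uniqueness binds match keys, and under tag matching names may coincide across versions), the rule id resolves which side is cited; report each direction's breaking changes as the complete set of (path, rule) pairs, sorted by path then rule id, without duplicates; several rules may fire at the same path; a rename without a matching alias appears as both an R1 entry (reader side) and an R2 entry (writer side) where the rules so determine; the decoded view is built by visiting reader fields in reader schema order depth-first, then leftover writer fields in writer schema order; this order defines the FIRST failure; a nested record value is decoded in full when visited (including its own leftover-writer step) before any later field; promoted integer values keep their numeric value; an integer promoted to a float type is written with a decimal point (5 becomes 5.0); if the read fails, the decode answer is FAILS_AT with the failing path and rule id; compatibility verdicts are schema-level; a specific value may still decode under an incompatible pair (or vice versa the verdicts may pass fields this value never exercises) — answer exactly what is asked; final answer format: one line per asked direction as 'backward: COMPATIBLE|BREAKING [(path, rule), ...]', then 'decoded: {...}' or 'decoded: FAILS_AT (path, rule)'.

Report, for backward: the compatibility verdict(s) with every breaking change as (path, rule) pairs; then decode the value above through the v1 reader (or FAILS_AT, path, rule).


backward: BREAKING [(checksum, R3), (enabled, R3)]; decoded: FAILS_AT (checksum, R3)

arrows below run writer -> reader for Invoice
backward on Invoice — v2 reading data written by v1:
  Color -> Color, writer optional: kind aligns to kind
  map<string, string> -> map<string, string>, writer optional: scores aligns to extras
  bytes -> string, writer required: checksum aligns to checksum
  bool -> string, writer optional: enabled aligns to enabled
  violation R3 at checksum
  violation R3 at enabled
  => backward: BREAKING (2)
decoding the Invoice value with the v1 reader:
  kind := "GREEN"
  extras := {"a": "alpha", "src": "beta"} (from writer scores)
  read fails at checksum under R3
  => FAILS_AT (checksum, R3)
the rest of the Invoice diff is inert for this question:
  renamed field extras to scores in record Invoice (alias extras declared on the renamed field) -> fires no rule on Invoice, leaving the asked answer as it is


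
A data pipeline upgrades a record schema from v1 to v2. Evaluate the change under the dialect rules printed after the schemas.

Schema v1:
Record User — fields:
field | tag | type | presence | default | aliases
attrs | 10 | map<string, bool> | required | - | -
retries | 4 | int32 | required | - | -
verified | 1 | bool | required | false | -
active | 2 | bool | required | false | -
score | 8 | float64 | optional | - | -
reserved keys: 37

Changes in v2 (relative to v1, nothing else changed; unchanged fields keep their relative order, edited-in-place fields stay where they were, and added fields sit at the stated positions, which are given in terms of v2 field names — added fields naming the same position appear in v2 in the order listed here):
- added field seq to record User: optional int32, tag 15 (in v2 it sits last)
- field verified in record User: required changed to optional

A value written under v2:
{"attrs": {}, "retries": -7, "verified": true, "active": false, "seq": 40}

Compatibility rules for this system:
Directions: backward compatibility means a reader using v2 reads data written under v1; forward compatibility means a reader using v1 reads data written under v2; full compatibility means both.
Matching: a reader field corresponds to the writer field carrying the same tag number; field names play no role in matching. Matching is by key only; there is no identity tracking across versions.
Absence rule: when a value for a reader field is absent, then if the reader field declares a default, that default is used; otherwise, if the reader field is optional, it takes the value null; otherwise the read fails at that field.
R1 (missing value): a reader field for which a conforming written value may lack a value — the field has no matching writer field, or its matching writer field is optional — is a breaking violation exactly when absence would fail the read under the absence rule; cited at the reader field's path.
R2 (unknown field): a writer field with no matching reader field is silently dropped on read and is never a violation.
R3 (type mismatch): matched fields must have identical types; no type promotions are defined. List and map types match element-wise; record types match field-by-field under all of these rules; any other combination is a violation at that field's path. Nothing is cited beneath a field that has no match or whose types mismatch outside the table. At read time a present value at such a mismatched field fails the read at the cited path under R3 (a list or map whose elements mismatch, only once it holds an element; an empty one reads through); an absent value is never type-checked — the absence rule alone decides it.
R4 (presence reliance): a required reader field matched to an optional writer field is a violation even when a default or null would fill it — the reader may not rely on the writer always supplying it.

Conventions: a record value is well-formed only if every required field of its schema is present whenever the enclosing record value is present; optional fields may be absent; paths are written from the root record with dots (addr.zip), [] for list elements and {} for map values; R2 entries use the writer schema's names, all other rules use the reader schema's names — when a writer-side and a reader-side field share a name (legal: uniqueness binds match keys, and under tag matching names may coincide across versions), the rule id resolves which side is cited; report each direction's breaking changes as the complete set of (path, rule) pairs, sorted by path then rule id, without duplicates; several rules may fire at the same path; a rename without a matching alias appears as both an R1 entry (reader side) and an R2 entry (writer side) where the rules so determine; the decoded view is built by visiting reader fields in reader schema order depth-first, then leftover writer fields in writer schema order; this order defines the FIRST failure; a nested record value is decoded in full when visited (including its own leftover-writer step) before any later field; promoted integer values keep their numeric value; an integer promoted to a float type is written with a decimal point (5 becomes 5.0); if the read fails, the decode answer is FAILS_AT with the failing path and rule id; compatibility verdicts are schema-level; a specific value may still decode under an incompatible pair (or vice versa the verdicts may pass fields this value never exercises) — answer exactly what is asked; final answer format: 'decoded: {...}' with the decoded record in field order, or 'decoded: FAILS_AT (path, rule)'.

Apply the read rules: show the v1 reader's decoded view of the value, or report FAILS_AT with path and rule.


decoded: {"attrs": {}, "retries": -7, "verified": true, "active": false, "score": null}

the writer's type comes first in each User pair
decode (reader v1):
  attrs := {}
  retries := -7
  verified := true
  active := false
  score := null (absent, optional -> null)
  writer seq: unknown -> dropped
  => decoded: {"attrs": {}, "retries": -7, "verified": true, "active": false, "score": null}
diffs on User not affecting the asked answer:
  added field seq to record User: optional int32, tag 15 (in v2 it sits last) -> no rule fires on it and the decoded User view is identical with or without it
  field verified in record User: required changed to optional -> schema-level compatibility only; this User value's decode is unchanged


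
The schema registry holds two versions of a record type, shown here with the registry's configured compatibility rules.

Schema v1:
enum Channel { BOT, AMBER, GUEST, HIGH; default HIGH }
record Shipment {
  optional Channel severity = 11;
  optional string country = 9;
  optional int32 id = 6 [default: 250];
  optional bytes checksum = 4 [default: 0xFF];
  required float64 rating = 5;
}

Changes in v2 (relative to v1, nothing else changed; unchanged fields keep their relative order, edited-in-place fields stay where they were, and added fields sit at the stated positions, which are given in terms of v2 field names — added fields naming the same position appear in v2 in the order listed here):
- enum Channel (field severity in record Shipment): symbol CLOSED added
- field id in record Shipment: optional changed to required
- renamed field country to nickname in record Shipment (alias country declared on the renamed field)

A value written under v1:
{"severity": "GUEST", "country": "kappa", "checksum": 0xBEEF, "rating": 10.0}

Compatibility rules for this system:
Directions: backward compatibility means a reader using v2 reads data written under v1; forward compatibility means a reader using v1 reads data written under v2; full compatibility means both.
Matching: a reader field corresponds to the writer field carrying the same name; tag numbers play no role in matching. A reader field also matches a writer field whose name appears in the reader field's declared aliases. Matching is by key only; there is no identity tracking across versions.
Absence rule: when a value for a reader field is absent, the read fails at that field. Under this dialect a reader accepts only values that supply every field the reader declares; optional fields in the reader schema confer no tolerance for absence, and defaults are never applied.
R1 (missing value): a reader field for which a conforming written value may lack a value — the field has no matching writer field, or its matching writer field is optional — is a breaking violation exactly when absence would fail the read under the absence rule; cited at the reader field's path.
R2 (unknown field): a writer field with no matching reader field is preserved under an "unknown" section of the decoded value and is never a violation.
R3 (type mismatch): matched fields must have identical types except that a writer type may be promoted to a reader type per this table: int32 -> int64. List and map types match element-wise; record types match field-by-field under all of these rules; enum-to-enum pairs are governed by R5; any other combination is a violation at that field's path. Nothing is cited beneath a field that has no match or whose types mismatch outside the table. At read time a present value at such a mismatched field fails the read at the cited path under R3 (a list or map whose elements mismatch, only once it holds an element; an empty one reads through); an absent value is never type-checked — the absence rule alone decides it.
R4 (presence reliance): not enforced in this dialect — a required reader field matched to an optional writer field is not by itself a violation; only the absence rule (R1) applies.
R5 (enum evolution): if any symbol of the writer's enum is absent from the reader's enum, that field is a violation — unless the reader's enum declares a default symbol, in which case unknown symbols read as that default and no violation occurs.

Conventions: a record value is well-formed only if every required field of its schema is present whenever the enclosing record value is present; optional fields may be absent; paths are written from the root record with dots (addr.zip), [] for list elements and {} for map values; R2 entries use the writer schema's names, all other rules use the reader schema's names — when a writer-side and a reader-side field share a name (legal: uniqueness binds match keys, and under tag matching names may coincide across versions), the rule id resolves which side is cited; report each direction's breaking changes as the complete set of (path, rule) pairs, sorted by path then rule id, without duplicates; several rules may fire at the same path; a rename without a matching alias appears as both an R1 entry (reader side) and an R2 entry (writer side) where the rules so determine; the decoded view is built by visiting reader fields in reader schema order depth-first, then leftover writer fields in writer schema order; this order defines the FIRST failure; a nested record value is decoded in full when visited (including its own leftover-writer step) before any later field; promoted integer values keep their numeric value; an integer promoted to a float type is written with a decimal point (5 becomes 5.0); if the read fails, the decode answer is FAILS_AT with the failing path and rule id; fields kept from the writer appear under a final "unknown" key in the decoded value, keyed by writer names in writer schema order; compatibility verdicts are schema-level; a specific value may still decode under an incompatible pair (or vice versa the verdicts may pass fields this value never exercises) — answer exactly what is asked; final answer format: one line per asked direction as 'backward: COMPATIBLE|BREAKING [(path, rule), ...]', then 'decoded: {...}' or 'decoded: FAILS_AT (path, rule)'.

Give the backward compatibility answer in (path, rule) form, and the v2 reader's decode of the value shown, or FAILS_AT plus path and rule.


backward: BREAKING [(checksum, R1), (id, R1), (nickname, R1), (severity, R1)]; decoded: FAILS_AT (id, R1)

the writer's type comes first in each Shipment pair
backward for Shipment (reader v2, writer v1):
  writer optional, Channel -> Channel: reader severity maps from writer severity
  writer optional, string -> string: reader nickname maps from writer country
  writer optional, int32 -> int32: reader id maps from writer id
  writer optional, bytes -> bytes: reader checksum maps from writer checksum
  writer required, float64 -> float64: reader rating maps from writer rating
  rule R1 violated at checksum
  rule R1 violated at id
  rule R1 violated at nickname
  rule R1 violated at severity
  => 4 violation(s): backward is BREAKING for Shipment
decoding the Shipment value with the v2 reader:
  severity := "GUEST"
  nickname := "kappa" (from writer country)
  read fails at id under R1 (no fill)
  => FAILS_AT (id, R1)
checking off the Shipment differences that do not matter here:
  enum Channel (field severity in record Shipment): symbol CLOSED added -> no rule fires on it in Shipment's dialect; the asked verdict holds
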